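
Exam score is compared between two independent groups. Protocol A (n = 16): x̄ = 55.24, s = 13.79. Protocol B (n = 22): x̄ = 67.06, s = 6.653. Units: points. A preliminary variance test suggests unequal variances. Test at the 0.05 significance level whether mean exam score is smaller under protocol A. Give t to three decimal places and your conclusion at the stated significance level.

Let group 1 = protocol A, group 2 = protocol B. H0: μ_1 = μ_2; H1: μ_1 < μ_2 (Welch's two-sample t-test, left-tailed).
t = (x̄_1 − x̄_2)/√(s_1²/n_1 + s_2²/n_2) = (55.24 − 67.06)/√(13.79²/16 + 6.653²/22) = -3.171
Welch–Satterthwaite df ≈ 20.10
p-value = P(T ≤ -3.171) ≈ 0.002
Since p ≈ 0.002 < α = 0.05, reject H0; the data support H1.

t = -3.171; reject H0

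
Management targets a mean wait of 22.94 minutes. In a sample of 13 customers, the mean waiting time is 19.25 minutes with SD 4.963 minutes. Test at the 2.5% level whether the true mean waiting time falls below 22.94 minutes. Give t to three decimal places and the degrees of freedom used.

t = -2.681, df = 12

H0: μ = 22.94; H1: μ < 22.94 (one-sample t-test, left-tailed).
t = (x̄ − μ₀)/(s/√n) = (19.25 − 22.94)/(4.963/√13) = -2.681
df = n − 1 = 12
p-value = P(T ≤ -2.681) ≈ 0.0100
Since p ≈ 0.0100 < α = 0.025, reject H0; the data support H1.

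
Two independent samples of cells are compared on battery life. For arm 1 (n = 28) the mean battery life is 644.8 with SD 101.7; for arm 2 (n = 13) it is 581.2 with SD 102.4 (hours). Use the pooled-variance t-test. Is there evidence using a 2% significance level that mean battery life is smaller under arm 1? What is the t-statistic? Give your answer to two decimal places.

1.86

Let group 1 = arm 1, group 2 = arm 2. H0: μ_1 = μ_2; H1: μ_1 < μ_2 (two-sample pooled-variance t-test, left-tailed).
s_p² = [(28−1)·101.7² + (13−1)·102.4²]/(28+13−2) = 10386.9
t = (644.8 − 581.2)/√[10386.9·(1/28 + 1/13)] = 1.86
df = n₁ + n₂ − 2 = 39
p-value = P(T ≤ 1.86) ≈ 0.9647
Since p ≈ 0.9647 > α = 0.02, fail to reject H0; the data do not provide sufficient evidence against H0.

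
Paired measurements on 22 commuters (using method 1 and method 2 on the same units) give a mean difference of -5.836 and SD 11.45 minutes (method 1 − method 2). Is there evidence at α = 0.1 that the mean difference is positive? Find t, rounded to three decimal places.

-2.391

H0: μ_d = 0; H1: μ_d > 0 (paired t-test on the differences, right-tailed).
t = d̄/(s_d/√n) = -5.836/(11.45/√22) = -2.391
df = n − 1 = 21
p-value = P(T ≥ -2.391) ≈ 0.9869
Since p ≈ 0.9869 > α = 0.1, fail to reject H0; the data do not provide sufficient evidence against H0.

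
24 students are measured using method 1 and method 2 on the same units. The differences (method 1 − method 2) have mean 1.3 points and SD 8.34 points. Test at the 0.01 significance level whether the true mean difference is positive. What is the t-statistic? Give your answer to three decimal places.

0.764

H0: μ_d = 0; H1: μ_d > 0 (paired t-test on the differences, right-tailed).
t = d̄/(s_d/√n) = 1.3/(8.34/√24) = 0.764
df = n − 1 = 23
p-value = P(T ≥ 0.764) ≈ 0.226
Since p ≈ 0.226 > α = 0.01, fail to reject H0; the data do not provide sufficient evidence against H0.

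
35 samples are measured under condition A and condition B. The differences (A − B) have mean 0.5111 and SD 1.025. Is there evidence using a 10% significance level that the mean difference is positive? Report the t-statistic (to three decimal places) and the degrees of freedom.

t = 2.950, df = 34

H0: μ_d = 0; H1: μ_d > 0 (paired t-test on the differences, right-tailed).
t = d̄/(s_d/√n) = 0.5111/(1.025/√35) = 2.950
df = n − 1 = 34
p-value = P(T ≥ 2.950) ≈ 0.003
Since p ≈ 0.003 < α = 0.1, reject H0; the data support H1.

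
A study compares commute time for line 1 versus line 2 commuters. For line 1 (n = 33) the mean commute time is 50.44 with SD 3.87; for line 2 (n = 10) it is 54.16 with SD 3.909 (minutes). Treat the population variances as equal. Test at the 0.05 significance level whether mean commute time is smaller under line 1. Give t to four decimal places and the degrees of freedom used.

Let group 1 = line 1, group 2 = line 2. H0: μ_1 = μ_2; H1: μ_1 < μ_2 (two-sample pooled-variance t-test, left-tailed).
s_p² = [(33−1)·3.87² + (10−1)·3.909²]/(33+10−2) = 15.0435
t = (50.44 − 54.16)/√[15.0435·(1/33 + 1/10)] = -2.6570
df = n₁ + n₂ − 2 = 41
p-value = P(T ≤ -2.6570) ≈ 0.0056
Since p ≈ 0.0056 < α = 0.05, reject H0; the evidence is statistically significant.

t = -2.6570, df = 41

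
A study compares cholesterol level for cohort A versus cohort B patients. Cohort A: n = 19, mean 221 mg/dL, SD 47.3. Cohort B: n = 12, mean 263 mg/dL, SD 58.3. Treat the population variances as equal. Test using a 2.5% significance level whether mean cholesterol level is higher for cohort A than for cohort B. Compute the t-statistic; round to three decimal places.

-2.201

Let group 1 = cohort A, group 2 = cohort B. H0: μ_1 = μ_2; H1: μ_1 > μ_2 (two-sample pooled-variance t-test, right-tailed).
s_p² = [(19−1)·47.3² + (12−1)·58.3²]/(19+12−2) = 2677.9
t = (221 − 263)/√[2677.9·(1/19 + 1/12)] = -2.201
df = n₁ + n₂ − 2 = 29
p-value = P(T ≥ -2.201) ≈ 0.9821
Since p ≈ 0.9821 > α = 0.025, fail to reject H0; the data do not provide sufficient evidence against H0.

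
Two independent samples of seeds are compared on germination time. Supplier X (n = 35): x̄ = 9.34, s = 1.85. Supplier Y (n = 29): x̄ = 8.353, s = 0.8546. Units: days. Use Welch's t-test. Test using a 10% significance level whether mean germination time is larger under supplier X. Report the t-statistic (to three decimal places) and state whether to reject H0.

t = 2.815; reject H0

Let group 1 = supplier X, group 2 = supplier Y. H0: μ_1 = μ_2; H1: μ_1 > μ_2 (Welch's two-sample t-test, right-tailed).
t = (x̄_1 − x̄_2)/√(s_1²/n_1 + s_2²/n_2) = (9.34 − 8.353)/√(1.85²/35 + 0.8546²/29) = 2.815
Welch–Satterthwaite df ≈ 49.76
p-value = P(T ≥ 2.815) ≈ 0.0035
Since p ≈ 0.0035 < α = 0.1, reject H0; the evidence is statistically significant.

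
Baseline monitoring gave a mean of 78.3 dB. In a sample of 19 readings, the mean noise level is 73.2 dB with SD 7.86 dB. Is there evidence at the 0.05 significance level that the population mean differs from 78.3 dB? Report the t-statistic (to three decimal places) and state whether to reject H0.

H0: μ = 78.3; H1: μ ≠ 78.3 (one-sample t-test, two-sided).
t = (x̄ − μ₀)/(s/√n) = (73.2 − 78.3)/(7.86/√19) = -2.828
df = n − 1 = 18
Two-sided p-value ≈ 0.011
Since p ≈ 0.011 < α = 0.05, reject H0; the data support H1.

t = -2.828; reject H0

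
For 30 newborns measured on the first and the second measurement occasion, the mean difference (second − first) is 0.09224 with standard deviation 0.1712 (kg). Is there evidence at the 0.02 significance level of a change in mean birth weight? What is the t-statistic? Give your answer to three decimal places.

2.951

H0: μ_d = 0; H1: μ_d ≠ 0 (paired t-test on the differences, two-sided).
t = d̄/(s_d/√n) = 0.09224/(0.1712/√30) = 2.951
df = n − 1 = 29
Two-sided p-value ≈ 0.006
Since p ≈ 0.006 < α = 0.02, reject H0; the evidence is statistically significant.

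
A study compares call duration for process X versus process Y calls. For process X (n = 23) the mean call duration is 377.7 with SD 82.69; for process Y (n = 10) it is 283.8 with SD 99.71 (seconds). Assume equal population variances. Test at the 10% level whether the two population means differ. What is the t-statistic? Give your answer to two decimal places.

Let group 1 = process X, group 2 = process Y. H0: μ_1 = μ_2; H1: μ_1 ≠ μ_2 (two-sample pooled-variance t-test, two-sided).
s_p² = [(23−1)·82.69² + (10−1)·99.71²]/(23+10−2) = 7738.93
t = (377.7 − 283.8)/√[7738.93·(1/23 + 1/10)] = 2.82
df = n₁ + n₂ − 2 = 31
Two-sided p-value ≈ 0.008
Since p ≈ 0.008 < α = 0.1, reject H0; the data support H1.

2.82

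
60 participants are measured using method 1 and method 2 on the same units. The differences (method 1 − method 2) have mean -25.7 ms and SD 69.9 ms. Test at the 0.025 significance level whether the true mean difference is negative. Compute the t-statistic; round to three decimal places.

-2.848

H0: μ_d = 0; H1: μ_d < 0 (paired t-test on the differences, left-tailed).
t = d̄/(s_d/√n) = -25.7/(69.9/√60) = -2.848
df = n − 1 = 59
p-value = P(T ≤ -2.848) ≈ 0.0030
Since p ≈ 0.0030 < α = 0.025, reject H0; the evidence is statistically significant.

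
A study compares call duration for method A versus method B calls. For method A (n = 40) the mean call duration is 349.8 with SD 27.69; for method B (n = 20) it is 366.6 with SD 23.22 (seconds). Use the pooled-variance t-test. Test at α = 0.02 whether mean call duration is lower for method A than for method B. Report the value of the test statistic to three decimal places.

-2.332

Let group 1 = method A, group 2 = method B. H0: μ_1 = μ_2; H1: μ_1 < μ_2 (two-sample pooled-variance t-test, left-tailed).
s_p² = [(40−1)·27.69² + (20−1)·23.22²]/(40+20−2) = 692.188
t = (349.8 − 366.6)/√[692.188·(1/40 + 1/20)] = -2.332
df = n₁ + n₂ − 2 = 58
p-value = P(T ≤ -2.332) ≈ 0.0116
Since p ≈ 0.0116 < α = 0.02, reject H0; the data support H1.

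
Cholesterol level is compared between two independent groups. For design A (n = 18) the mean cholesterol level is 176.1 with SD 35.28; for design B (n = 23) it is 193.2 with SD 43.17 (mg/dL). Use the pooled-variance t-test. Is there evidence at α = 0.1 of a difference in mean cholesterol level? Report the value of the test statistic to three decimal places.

-1.361

Let group 1 = design A, group 2 = design B. H0: μ_1 = μ_2; H1: μ_1 ≠ μ_2 (two-sample pooled-variance t-test, two-sided).
s_p² = [(18−1)·35.28² + (23−1)·43.17²]/(18+23−2) = 1593.84
t = (176.1 − 193.2)/√[1593.84·(1/18 + 1/23)] = -1.361
df = n₁ + n₂ − 2 = 39
Two-sided p-value ≈ 0.181
Since p ≈ 0.181 > α = 0.1, fail to reject H0; the data do not provide sufficient evidence against H0.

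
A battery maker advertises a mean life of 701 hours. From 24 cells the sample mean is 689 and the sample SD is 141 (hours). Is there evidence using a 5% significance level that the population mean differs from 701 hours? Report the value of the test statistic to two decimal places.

-0.42

H0: μ = 701; H1: μ ≠ 701 (one-sample t-test, two-sided).
t = (x̄ − μ₀)/(s/√n) = (689 − 701)/(141/√24) = -0.42
df = n − 1 = 23
Two-sided p-value ≈ 0.681
Since p ≈ 0.681 > α = 0.05, fail to reject H0; the evidence is not statistically significant.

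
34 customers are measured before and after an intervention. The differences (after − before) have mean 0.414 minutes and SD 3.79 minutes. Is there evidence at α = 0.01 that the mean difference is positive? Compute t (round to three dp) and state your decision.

H0: μ_d = 0; H1: μ_d > 0 (paired t-test on the differences, right-tailed).
t = d̄/(s_d/√n) = 0.414/(3.79/√34) = 0.637
df = n − 1 = 33
p-value = P(T ≥ 0.637) ≈ 0.264
Since p ≈ 0.264 > α = 0.01, fail to reject H0; the data do not provide sufficient evidence against H0.

t = 0.637; fail to reject H0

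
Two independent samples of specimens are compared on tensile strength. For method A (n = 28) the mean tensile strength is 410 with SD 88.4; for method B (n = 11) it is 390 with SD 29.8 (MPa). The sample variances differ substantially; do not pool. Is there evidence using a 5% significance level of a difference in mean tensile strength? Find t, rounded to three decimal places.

Let group 1 = method A, group 2 = method B. H0: μ_1 = μ_2; H1: μ_1 ≠ μ_2 (Welch's two-sample t-test, two-sided).
t = (x̄_1 − x̄_2)/√(s_1²/n_1 + s_2²/n_2) = (410 − 390)/√(88.4²/28 + 29.8²/11) = 1.054
Welch–Satterthwaite df ≈ 36.61
Two-sided p-value ≈ 0.299
Since p ≈ 0.299 > α = 0.05, fail to reject H0; the evidence is not statistically significant.

1.054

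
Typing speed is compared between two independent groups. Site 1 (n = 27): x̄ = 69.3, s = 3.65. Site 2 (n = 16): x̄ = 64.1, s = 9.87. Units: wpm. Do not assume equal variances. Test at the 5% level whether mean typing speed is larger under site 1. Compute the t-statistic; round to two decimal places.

Let group 1 = site 1, group 2 = site 2. H0: μ_1 = μ_2; H1: μ_1 > μ_2 (Welch's two-sample t-test, right-tailed).
t = (x̄_1 − x̄_2)/√(s_1²/n_1 + s_2²/n_2) = (69.3 − 64.1)/√(3.65²/27 + 9.87²/16) = 2.03
Welch–Satterthwaite df ≈ 17.46
p-value = P(T ≥ 2.03) ≈ 0.029
Since p ≈ 0.029 < α = 0.05, reject H0; the evidence is statistically significant.

2.03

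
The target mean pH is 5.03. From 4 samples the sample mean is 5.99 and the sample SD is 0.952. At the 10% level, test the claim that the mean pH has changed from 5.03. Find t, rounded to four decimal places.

2.0168

H0: μ = 5.03; H1: μ ≠ 5.03 (one-sample t-test, two-sided).
t = (x̄ − μ₀)/(s/√n) = (5.99 − 5.03)/(0.952/√4) = 2.0168
df = n − 1 = 3
Two-sided p-value ≈ 0.1371
Since p ≈ 0.1371 > α = 0.1, fail to reject H0; the data do not provide sufficient evidence against H0.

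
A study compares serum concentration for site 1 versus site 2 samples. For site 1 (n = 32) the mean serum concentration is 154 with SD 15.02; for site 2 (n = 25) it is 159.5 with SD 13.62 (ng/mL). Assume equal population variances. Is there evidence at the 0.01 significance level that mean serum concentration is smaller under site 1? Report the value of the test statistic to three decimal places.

Let group 1 = site 1, group 2 = site 2. H0: μ_1 = μ_2; H1: μ_1 < μ_2 (two-sample pooled-variance t-test, left-tailed).
s_p² = [(32−1)·15.02² + (25−1)·13.62²]/(32+25−2) = 208.104
t = (154 − 159.5)/√[208.104·(1/32 + 1/25)] = -1.428
df = n₁ + n₂ − 2 = 55
p-value = P(T ≤ -1.428) ≈ 0.079
Since p ≈ 0.079 > α = 0.01, fail to reject H0; the evidence is not statistically significant.

-1.428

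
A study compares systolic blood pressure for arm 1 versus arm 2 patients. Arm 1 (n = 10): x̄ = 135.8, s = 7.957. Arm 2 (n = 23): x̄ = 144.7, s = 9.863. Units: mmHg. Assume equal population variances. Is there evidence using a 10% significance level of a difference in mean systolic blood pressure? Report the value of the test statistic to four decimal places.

-2.5130

Let group 1 = arm 1, group 2 = arm 2. H0: μ_1 = μ_2; H1: μ_1 ≠ μ_2 (two-sample pooled-variance t-test, two-sided).
s_p² = [(10−1)·7.957² + (23−1)·9.863²]/(10+23−2) = 87.418
t = (135.8 − 144.7)/√[87.418·(1/10 + 1/23)] = -2.5130
df = n₁ + n₂ − 2 = 31
Two-sided p-value ≈ 0.017
Since p ≈ 0.017 < α = 0.1, reject H0; the evidence is statistically significant.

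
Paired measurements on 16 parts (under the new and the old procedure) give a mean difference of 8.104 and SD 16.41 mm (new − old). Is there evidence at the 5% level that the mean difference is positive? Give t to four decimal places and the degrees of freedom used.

H0: μ_d = 0; H1: μ_d > 0 (paired t-test on the differences, right-tailed).
t = d̄/(s_d/√n) = 8.104/(16.41/√16) = 1.9754
df = n − 1 = 15
p-value = P(T ≥ 1.9754) ≈ 0.033
Since p ≈ 0.033 < α = 0.05, reject H0; the data support H1.

t = 1.9754, df = 15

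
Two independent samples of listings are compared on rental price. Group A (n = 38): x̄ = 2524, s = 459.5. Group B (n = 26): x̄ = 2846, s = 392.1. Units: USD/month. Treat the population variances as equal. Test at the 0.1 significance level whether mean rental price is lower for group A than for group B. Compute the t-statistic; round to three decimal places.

Let group 1 = group A, group 2 = group B. H0: μ_1 = μ_2; H1: μ_1 < μ_2 (two-sample pooled-variance t-test, left-tailed).
s_p² = [(38−1)·459.5² + (26−1)·392.1²]/(38+26−2) = 187996
t = (2524 − 2846)/√[187996·(1/38 + 1/26)] = -2.918
df = n₁ + n₂ − 2 = 62
p-value = P(T ≤ -2.918) ≈ 0.002
Since p ≈ 0.002 < α = 0.1, reject H0; the evidence is statistically significant.

-2.918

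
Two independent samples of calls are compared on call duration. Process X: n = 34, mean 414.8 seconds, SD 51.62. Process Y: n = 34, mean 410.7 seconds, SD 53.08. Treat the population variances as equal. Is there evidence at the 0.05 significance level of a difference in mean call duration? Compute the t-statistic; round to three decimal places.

0.323

Let group 1 = process X, group 2 = process Y. H0: μ_1 = μ_2; H1: μ_1 ≠ μ_2 (two-sample pooled-variance t-test, two-sided).
s_p² = [(34−1)·51.62² + (34−1)·53.08²]/(34+34−2) = 2741.06
t = (414.8 − 410.7)/√[2741.06·(1/34 + 1/34)] = 0.323
df = n₁ + n₂ − 2 = 66
Two-sided p-value ≈ 0.748
Since p ≈ 0.748 > α = 0.05, fail to reject H0; the evidence is not statistically significant.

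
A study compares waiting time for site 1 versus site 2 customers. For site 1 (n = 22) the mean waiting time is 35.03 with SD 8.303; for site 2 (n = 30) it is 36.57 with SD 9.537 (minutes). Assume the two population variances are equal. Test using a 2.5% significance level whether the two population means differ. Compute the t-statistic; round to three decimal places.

-0.607

Let group 1 = site 1, group 2 = site 2. H0: μ_1 = μ_2; H1: μ_1 ≠ μ_2 (two-sample pooled-variance t-test, two-sided).
s_p² = [(22−1)·8.303² + (30−1)·9.537²]/(22+30−2) = 81.7083
t = (35.03 − 36.57)/√[81.7083·(1/22 + 1/30)] = -0.607
df = n₁ + n₂ − 2 = 50
Two-sided p-value ≈ 0.5466
Since p ≈ 0.5466 > α = 0.025, fail to reject H0; the evidence is not statistically significant.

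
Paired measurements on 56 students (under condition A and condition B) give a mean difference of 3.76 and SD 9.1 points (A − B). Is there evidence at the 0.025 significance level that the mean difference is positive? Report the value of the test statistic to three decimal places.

3.092

H0: μ_d = 0; H1: μ_d > 0 (paired t-test on the differences, right-tailed).
t = d̄/(s_d/√n) = 3.76/(9.1/√56) = 3.092
df = n − 1 = 55
p-value = P(T ≥ 3.092) ≈ 0.0016
Since p ≈ 0.0016 < α = 0.025, reject H0; the data support H1.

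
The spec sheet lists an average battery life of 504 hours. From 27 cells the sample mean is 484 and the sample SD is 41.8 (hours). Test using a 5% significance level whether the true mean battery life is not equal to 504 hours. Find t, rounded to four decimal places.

H0: μ = 504; H1: μ ≠ 504 (one-sample t-test, two-sided).
t = (x̄ − μ₀)/(s/√n) = (484 − 504)/(41.8/√27) = -2.4862
df = n − 1 = 26
Two-sided p-value ≈ 0.020
Since p ≈ 0.020 < α = 0.05, reject H0; the evidence is statistically significant.

-2.4862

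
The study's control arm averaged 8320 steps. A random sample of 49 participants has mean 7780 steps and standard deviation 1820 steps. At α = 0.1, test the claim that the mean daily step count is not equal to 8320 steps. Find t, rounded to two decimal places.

-2.08

H0: μ = 8320; H1: μ ≠ 8320 (one-sample t-test, two-sided).
t = (x̄ − μ₀)/(s/√n) = (7780 − 8320)/(1820/√49) = -2.08
df = n − 1 = 48
Two-sided p-value ≈ 0.0432
Since p ≈ 0.0432 < α = 0.1, reject H0; the evidence is statistically significant.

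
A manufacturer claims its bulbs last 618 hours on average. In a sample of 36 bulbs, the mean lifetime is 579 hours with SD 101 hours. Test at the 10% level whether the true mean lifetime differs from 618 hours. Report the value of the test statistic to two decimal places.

-2.32

H0: μ = 618; H1: μ ≠ 618 (one-sample t-test, two-sided).
t = (x̄ − μ₀)/(s/√n) = (579 − 618)/(101/√36) = -2.32
df = n − 1 = 35
Two-sided p-value ≈ 0.0265
Since p ≈ 0.0265 < α = 0.1, reject H0; the data support H1.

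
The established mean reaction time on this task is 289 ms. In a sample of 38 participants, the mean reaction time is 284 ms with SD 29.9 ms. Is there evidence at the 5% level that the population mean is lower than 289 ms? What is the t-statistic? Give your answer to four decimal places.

-1.0308

H0: μ = 289; H1: μ < 289 (one-sample t-test, left-tailed).
t = (x̄ − μ₀)/(s/√n) = (284 − 289)/(29.9/√38) = -1.0308
df = n − 1 = 37
p-value = P(T ≤ -1.0308) ≈ 0.155
Since p ≈ 0.155 > α = 0.05, fail to reject H0; the data do not provide sufficient evidence against H0.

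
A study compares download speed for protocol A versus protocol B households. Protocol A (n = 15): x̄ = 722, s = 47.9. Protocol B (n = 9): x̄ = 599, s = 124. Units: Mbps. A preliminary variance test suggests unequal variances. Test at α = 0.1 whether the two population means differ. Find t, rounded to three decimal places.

2.851

Let group 1 = protocol A, group 2 = protocol B. H0: μ_1 = μ_2; H1: μ_1 ≠ μ_2 (Welch's two-sample t-test, two-sided).
t = (x̄_1 − x̄_2)/√(s_1²/n_1 + s_2²/n_2) = (722 − 599)/√(47.9²/15 + 124²/9) = 2.851
Welch–Satterthwaite df ≈ 9.45
Two-sided p-value ≈ 0.018
Since p ≈ 0.018 < α = 0.1, reject H0; the evidence is statistically significant.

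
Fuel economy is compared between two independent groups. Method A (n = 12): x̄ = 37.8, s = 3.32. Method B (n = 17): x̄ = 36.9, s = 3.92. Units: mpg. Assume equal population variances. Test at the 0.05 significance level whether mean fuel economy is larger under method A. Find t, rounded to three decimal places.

0.647

Let group 1 = method A, group 2 = method B. H0: μ_1 = μ_2; H1: μ_1 > μ_2 (two-sample pooled-variance t-test, right-tailed).
s_p² = [(12−1)·3.32² + (17−1)·3.92²]/(12+17−2) = 13.5966
t = (37.8 − 36.9)/√[13.5966·(1/12 + 1/17)] = 0.647
df = n₁ + n₂ − 2 = 27
p-value = P(T ≥ 0.647) ≈ 0.261
Since p ≈ 0.261 > α = 0.05, fail to reject H0; the evidence is not statistically significant.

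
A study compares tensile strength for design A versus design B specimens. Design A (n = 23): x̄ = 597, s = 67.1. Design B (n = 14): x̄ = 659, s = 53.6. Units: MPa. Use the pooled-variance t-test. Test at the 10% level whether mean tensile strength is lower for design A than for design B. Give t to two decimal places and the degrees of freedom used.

t = -2.93, df = 35

Let group 1 = design A, group 2 = design B. H0: μ_1 = μ_2; H1: μ_1 < μ_2 (two-sample pooled-variance t-test, left-tailed).
s_p² = [(23−1)·67.1² + (14−1)·53.6²]/(23+14−2) = 3897.19
t = (597 − 659)/√[3897.19·(1/23 + 1/14)] = -2.93
df = n₁ + n₂ − 2 = 35
p-value = P(T ≤ -2.93) ≈ 0.0030
Since p ≈ 0.0030 < α = 0.1, reject H0; the evidence is statistically significant.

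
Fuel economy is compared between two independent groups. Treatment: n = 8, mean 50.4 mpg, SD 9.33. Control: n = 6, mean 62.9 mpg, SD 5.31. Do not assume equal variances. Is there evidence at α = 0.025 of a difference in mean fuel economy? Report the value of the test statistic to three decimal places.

Let group 1 = treatment, group 2 = control. H0: μ_1 = μ_2; H1: μ_1 ≠ μ_2 (Welch's two-sample t-test, two-sided).
t = (x̄_1 − x̄_2)/√(s_1²/n_1 + s_2²/n_2) = (50.4 − 62.9)/√(9.33²/8 + 5.31²/6) = -3.167
Welch–Satterthwaite df ≈ 11.38
Two-sided p-value ≈ 0.009
Since p ≈ 0.009 < α = 0.025, reject H0; the evidence is statistically significant.

-3.167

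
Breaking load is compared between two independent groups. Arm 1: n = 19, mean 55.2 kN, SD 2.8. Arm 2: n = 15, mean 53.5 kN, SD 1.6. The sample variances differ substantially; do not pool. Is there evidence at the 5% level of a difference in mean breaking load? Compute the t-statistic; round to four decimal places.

Let group 1 = arm 1, group 2 = arm 2. H0: μ_1 = μ_2; H1: μ_1 ≠ μ_2 (Welch's two-sample t-test, two-sided).
t = (x̄_1 − x̄_2)/√(s_1²/n_1 + s_2²/n_2) = (55.2 − 53.5)/√(2.8²/19 + 1.6²/15) = 2.2259
Welch–Satterthwaite df ≈ 29.48
Two-sided p-value ≈ 0.034
Since p ≈ 0.034 < α = 0.05, reject H0; the evidence is statistically significant.

2.2259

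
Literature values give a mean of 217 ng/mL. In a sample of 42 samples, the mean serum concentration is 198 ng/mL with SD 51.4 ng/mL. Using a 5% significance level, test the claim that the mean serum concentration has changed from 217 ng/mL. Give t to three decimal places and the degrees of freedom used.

H0: μ = 217; H1: μ ≠ 217 (one-sample t-test, two-sided).
t = (x̄ − μ₀)/(s/√n) = (198 − 217)/(51.4/√42) = -2.396
df = n − 1 = 41
Two-sided p-value ≈ 0.0212
Since p ≈ 0.0212 < α = 0.05, reject H0; the data support H1.

t = -2.396, df = 41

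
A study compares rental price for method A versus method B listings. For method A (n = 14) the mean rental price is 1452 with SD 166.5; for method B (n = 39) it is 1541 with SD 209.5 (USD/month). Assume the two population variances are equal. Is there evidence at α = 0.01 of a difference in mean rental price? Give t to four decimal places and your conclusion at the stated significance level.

Let group 1 = method A, group 2 = method B. H0: μ_1 = μ_2; H1: μ_1 ≠ μ_2 (two-sample pooled-variance t-test, two-sided).
s_p² = [(14−1)·166.5² + (39−1)·209.5²]/(14+39−2) = 39769
t = (1452 − 1541)/√[39769·(1/14 + 1/39)] = -1.4324
df = n₁ + n₂ − 2 = 51
Two-sided p-value ≈ 0.158
Since p ≈ 0.158 > α = 0.01, fail to reject H0; the evidence is not statistically significant.

t = -1.4324; fail to reject H0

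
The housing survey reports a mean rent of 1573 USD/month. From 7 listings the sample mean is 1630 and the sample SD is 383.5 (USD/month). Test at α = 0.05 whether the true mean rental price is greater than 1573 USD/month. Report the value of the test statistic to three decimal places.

0.393

H0: μ = 1573; H1: μ > 1573 (one-sample t-test, right-tailed).
t = (x̄ − μ₀)/(s/√n) = (1630 − 1573)/(383.5/√7) = 0.393
df = n − 1 = 6
p-value = P(T ≥ 0.393) ≈ 0.3539
Since p ≈ 0.3539 > α = 0.05, fail to reject H0; the data do not provide sufficient evidence against H0.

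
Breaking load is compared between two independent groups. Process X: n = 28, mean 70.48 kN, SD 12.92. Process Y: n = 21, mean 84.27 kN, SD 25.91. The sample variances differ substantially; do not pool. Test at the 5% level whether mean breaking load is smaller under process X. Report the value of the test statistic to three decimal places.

-2.239

Let group 1 = process X, group 2 = process Y. H0: μ_1 = μ_2; H1: μ_1 < μ_2 (Welch's two-sample t-test, left-tailed).
t = (x̄_1 − x̄_2)/√(s_1²/n_1 + s_2²/n_2) = (70.48 − 84.27)/√(12.92²/28 + 25.91²/21) = -2.239
Welch–Satterthwaite df ≈ 27.45
p-value = P(T ≤ -2.239) ≈ 0.017
Since p ≈ 0.017 < α = 0.05, reject H0; the evidence is statistically significant.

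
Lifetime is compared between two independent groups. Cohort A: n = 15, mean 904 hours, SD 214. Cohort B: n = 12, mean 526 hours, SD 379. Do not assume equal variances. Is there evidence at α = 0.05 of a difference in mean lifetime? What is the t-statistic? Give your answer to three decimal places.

3.084

Let group 1 = cohort A, group 2 = cohort B. H0: μ_1 = μ_2; H1: μ_1 ≠ μ_2 (Welch's two-sample t-test, two-sided).
t = (x̄_1 − x̄_2)/√(s_1²/n_1 + s_2²/n_2) = (904 − 526)/√(214²/15 + 379²/12) = 3.084
Welch–Satterthwaite df ≈ 16.48
Two-sided p-value ≈ 0.0069
Since p ≈ 0.0069 < α = 0.05, reject H0; the data support H1.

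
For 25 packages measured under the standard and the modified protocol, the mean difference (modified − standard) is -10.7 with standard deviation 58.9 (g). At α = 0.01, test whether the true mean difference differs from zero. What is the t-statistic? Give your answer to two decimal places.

-0.91

H0: μ_d = 0; H1: μ_d ≠ 0 (paired t-test on the differences, two-sided).
t = d̄/(s_d/√n) = -10.7/(58.9/√25) = -0.91
df = n − 1 = 24
Two-sided p-value ≈ 0.373
Since p ≈ 0.373 > α = 0.01, fail to reject H0; the data do not provide sufficient evidence against H0.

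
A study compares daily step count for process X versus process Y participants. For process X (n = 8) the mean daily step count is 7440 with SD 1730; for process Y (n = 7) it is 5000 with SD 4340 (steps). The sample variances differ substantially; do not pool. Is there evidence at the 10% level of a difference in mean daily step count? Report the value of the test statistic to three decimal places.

1.394

Let group 1 = process X, group 2 = process Y. H0: μ_1 = μ_2; H1: μ_1 ≠ μ_2 (Welch's two-sample t-test, two-sided).
t = (x̄_1 − x̄_2)/√(s_1²/n_1 + s_2²/n_2) = (7440 − 5000)/√(1730²/8 + 4340²/7) = 1.394
Welch–Satterthwaite df ≈ 7.66
Two-sided p-value ≈ 0.2025
Since p ≈ 0.2025 > α = 0.1, fail to reject H0; the data do not provide sufficient evidence against H0.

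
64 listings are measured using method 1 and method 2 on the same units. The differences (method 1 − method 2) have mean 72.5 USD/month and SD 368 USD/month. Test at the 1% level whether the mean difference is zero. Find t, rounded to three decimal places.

1.576

H0: μ_d = 0; H1: μ_d ≠ 0 (paired t-test on the differences, two-sided).
t = d̄/(s_d/√n) = 72.5/(368/√64) = 1.576
df = n − 1 = 63
Two-sided p-value ≈ 0.120
Since p ≈ 0.120 > α = 0.01, fail to reject H0; the evidence is not statistically significant.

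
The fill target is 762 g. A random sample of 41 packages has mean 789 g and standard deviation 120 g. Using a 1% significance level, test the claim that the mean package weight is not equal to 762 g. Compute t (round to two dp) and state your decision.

H0: μ = 762; H1: μ ≠ 762 (one-sample t-test, two-sided).
t = (x̄ − μ₀)/(s/√n) = (789 − 762)/(120/√41) = 1.44
df = n − 1 = 40
Two-sided p-value ≈ 0.1575
Since p ≈ 0.1575 > α = 0.01, fail to reject H0; the evidence is not statistically significant.

t = 1.44; fail to reject H0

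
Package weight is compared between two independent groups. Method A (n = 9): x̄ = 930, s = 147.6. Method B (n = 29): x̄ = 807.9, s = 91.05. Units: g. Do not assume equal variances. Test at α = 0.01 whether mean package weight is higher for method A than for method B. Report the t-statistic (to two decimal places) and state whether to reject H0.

Let group 1 = method A, group 2 = method B. H0: μ_1 = μ_2; H1: μ_1 > μ_2 (Welch's two-sample t-test, right-tailed).
t = (x̄_1 − x̄_2)/√(s_1²/n_1 + s_2²/n_2) = (930 − 807.9)/√(147.6²/9 + 91.05²/29) = 2.35
Welch–Satterthwaite df ≈ 9.96
p-value = P(T ≥ 2.35) ≈ 0.0205
Since p ≈ 0.0205 > α = 0.01, fail to reject H0; the evidence is not statistically significant.

t = 2.35; fail to reject H0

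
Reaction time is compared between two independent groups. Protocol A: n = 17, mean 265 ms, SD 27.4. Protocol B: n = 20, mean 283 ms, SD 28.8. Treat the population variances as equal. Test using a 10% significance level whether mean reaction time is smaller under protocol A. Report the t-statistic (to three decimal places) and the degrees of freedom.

Let group 1 = protocol A, group 2 = protocol B. H0: μ_1 = μ_2; H1: μ_1 < μ_2 (two-sample pooled-variance t-test, left-tailed).
s_p² = [(17−1)·27.4² + (20−1)·28.8²]/(17+20−2) = 793.472
t = (265 − 283)/√[793.472·(1/17 + 1/20)] = -1.937
df = n₁ + n₂ − 2 = 35
p-value = P(T ≤ -1.937) ≈ 0.0304
Since p ≈ 0.0304 < α = 0.1, reject H0; the evidence is statistically significant.

t = -1.937, df = 35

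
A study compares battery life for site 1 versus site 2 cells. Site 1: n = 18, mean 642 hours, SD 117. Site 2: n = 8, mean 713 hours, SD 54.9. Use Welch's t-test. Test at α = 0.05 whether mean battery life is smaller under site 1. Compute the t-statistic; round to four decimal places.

-2.1054

Let group 1 = site 1, group 2 = site 2. H0: μ_1 = μ_2; H1: μ_1 < μ_2 (Welch's two-sample t-test, left-tailed).
t = (x̄_1 − x̄_2)/√(s_1²/n_1 + s_2²/n_2) = (642 − 713)/√(117²/18 + 54.9²/8) = -2.1054
Welch–Satterthwaite df ≈ 23.82
p-value = P(T ≤ -2.1054) ≈ 0.0230
Since p ≈ 0.0230 < α = 0.05, reject H0; the data support H1.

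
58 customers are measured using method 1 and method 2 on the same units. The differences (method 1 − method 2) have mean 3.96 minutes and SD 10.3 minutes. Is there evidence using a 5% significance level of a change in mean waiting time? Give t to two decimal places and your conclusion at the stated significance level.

H0: μ_d = 0; H1: μ_d ≠ 0 (paired t-test on the differences, two-sided).
t = d̄/(s_d/√n) = 3.96/(10.3/√58) = 2.93
df = n − 1 = 57
Two-sided p-value ≈ 0.005
Since p ≈ 0.005 < α = 0.05, reject H0; the data support H1.

t = 2.93; reject H0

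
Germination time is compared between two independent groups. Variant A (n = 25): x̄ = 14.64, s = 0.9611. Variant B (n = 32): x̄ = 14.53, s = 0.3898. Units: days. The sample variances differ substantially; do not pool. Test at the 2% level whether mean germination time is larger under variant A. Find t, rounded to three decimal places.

0.539

Let group 1 = variant A, group 2 = variant B. H0: μ_1 = μ_2; H1: μ_1 > μ_2 (Welch's two-sample t-test, right-tailed).
t = (x̄_1 − x̄_2)/√(s_1²/n_1 + s_2²/n_2) = (14.64 − 14.53)/√(0.9611²/25 + 0.3898²/32) = 0.539
Welch–Satterthwaite df ≈ 30.18
p-value = P(T ≥ 0.539) ≈ 0.297
Since p ≈ 0.297 > α = 0.02, fail to reject H0; the data do not provide sufficient evidence against H0.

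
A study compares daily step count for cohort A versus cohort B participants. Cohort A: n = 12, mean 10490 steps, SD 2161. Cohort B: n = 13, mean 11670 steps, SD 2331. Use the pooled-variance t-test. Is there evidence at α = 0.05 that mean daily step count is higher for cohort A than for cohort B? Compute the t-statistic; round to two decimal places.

Let group 1 = cohort A, group 2 = cohort B. H0: μ_1 = μ_2; H1: μ_1 > μ_2 (two-sample pooled-variance t-test, right-tailed).
s_p² = [(12−1)·2161² + (13−1)·2331²]/(12+13−2) = 5068340
t = (10490 − 11670)/√[5068340·(1/12 + 1/13)] = -1.31
df = n₁ + n₂ − 2 = 23
p-value = P(T ≥ -1.31) ≈ 0.898
Since p ≈ 0.898 > α = 0.05, fail to reject H0; the data do not provide sufficient evidence against H0.

-1.31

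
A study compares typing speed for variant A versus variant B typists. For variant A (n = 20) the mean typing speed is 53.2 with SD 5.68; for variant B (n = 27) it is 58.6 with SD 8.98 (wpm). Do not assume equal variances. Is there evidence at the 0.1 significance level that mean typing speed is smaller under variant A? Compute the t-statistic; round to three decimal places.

-2.518

Let group 1 = variant A, group 2 = variant B. H0: μ_1 = μ_2; H1: μ_1 < μ_2 (Welch's two-sample t-test, left-tailed).
t = (x̄_1 − x̄_2)/√(s_1²/n_1 + s_2²/n_2) = (53.2 − 58.6)/√(5.68²/20 + 8.98²/27) = -2.518
Welch–Satterthwaite df ≈ 44.08
p-value = P(T ≤ -2.518) ≈ 0.0078
Since p ≈ 0.0078 < α = 0.1, reject H0; the data support H1.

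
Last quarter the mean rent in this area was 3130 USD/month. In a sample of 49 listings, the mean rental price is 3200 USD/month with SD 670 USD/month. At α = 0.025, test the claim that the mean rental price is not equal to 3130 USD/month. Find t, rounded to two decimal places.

0.73

H0: μ = 3130; H1: μ ≠ 3130 (one-sample t-test, two-sided).
t = (x̄ − μ₀)/(s/√n) = (3200 − 3130)/(670/√49) = 0.73
df = n − 1 = 48
Two-sided p-value ≈ 0.468
Since p ≈ 0.468 > α = 0.025, fail to reject H0; the data do not provide sufficient evidence against H0.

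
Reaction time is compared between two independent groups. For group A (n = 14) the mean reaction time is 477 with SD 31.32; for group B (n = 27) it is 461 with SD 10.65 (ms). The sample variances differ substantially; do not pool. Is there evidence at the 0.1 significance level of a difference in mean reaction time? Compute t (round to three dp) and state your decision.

t = 1.857; reject H0

Let group 1 = group A, group 2 = group B. H0: μ_1 = μ_2; H1: μ_1 ≠ μ_2 (Welch's two-sample t-test, two-sided).
t = (x̄_1 − x̄_2)/√(s_1²/n_1 + s_2²/n_2) = (477 − 461)/√(31.32²/14 + 10.65²/27) = 1.857
Welch–Satterthwaite df ≈ 14.58
Two-sided p-value ≈ 0.084
Since p ≈ 0.084 < α = 0.1, reject H0; the evidence is statistically significant.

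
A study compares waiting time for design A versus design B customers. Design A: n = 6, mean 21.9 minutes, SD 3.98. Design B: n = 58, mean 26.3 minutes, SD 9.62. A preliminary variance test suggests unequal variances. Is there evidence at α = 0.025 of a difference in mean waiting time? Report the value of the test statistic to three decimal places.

Let group 1 = design A, group 2 = design B. H0: μ_1 = μ_2; H1: μ_1 ≠ μ_2 (Welch's two-sample t-test, two-sided).
t = (x̄_1 − x̄_2)/√(s_1²/n_1 + s_2²/n_2) = (21.9 − 26.3)/√(3.98²/6 + 9.62²/58) = -2.138
Welch–Satterthwaite df ≈ 12.47
Two-sided p-value ≈ 0.0530
Since p ≈ 0.0530 > α = 0.025, fail to reject H0; the data do not provide sufficient evidence against H0.

-2.138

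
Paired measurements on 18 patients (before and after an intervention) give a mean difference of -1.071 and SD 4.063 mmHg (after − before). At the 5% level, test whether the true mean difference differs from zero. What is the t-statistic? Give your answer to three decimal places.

-1.118

H0: μ_d = 0; H1: μ_d ≠ 0 (paired t-test on the differences, two-sided).
t = d̄/(s_d/√n) = -1.071/(4.063/√18) = -1.118
df = n − 1 = 17
Two-sided p-value ≈ 0.279
Since p ≈ 0.279 > α = 0.05, fail to reject H0; the data do not provide sufficient evidence against H0.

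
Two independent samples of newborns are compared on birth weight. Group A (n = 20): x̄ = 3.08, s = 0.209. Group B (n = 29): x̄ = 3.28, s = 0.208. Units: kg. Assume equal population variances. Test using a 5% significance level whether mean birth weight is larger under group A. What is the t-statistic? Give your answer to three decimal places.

-3.302

Let group 1 = group A, group 2 = group B. H0: μ_1 = μ_2; H1: μ_1 > μ_2 (two-sample pooled-variance t-test, right-tailed).
s_p² = [(20−1)·0.209² + (29−1)·0.208²]/(20+29−2) = 0.0434326
t = (3.08 − 3.28)/√[0.0434326·(1/20 + 1/29)] = -3.302
df = n₁ + n₂ − 2 = 47
p-value = P(T ≥ -3.302) ≈ 0.999
Since p ≈ 0.999 > α = 0.05, fail to reject H0; the evidence is not statistically significant.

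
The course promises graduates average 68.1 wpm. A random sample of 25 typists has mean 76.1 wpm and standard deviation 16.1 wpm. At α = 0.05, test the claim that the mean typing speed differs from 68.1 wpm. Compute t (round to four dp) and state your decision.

H0: μ = 68.1; H1: μ ≠ 68.1 (one-sample t-test, two-sided).
t = (x̄ − μ₀)/(s/√n) = (76.1 − 68.1)/(16.1/√25) = 2.4845
df = n − 1 = 24
Two-sided p-value ≈ 0.0203
Since p ≈ 0.0203 < α = 0.05, reject H0; the data support H1.

t = 2.4845; reject H0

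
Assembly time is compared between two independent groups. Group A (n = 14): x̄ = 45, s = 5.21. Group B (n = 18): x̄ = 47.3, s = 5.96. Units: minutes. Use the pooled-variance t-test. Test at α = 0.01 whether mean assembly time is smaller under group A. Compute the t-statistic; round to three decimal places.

Let group 1 = group A, group 2 = group B. H0: μ_1 = μ_2; H1: μ_1 < μ_2 (two-sample pooled-variance t-test, left-tailed).
s_p² = [(14−1)·5.21² + (18−1)·5.96²]/(14+18−2) = 31.8913
t = (45 − 47.3)/√[31.8913·(1/14 + 1/18)] = -1.143
df = n₁ + n₂ − 2 = 30
p-value = P(T ≤ -1.143) ≈ 0.131
Since p ≈ 0.131 > α = 0.01, fail to reject H0; the evidence is not statistically significant.

-1.143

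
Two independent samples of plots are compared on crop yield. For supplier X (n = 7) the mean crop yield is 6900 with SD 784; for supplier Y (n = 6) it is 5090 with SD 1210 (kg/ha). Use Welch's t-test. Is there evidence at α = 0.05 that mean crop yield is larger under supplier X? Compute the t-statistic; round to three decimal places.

3.142

Let group 1 = supplier X, group 2 = supplier Y. H0: μ_1 = μ_2; H1: μ_1 > μ_2 (Welch's two-sample t-test, right-tailed).
t = (x̄_1 − x̄_2)/√(s_1²/n_1 + s_2²/n_2) = (6900 − 5090)/√(784²/7 + 1210²/6) = 3.142
Welch–Satterthwaite df ≈ 8.35
p-value = P(T ≥ 3.142) ≈ 0.007
Since p ≈ 0.007 < α = 0.05, reject H0; the evidence is statistically significant.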